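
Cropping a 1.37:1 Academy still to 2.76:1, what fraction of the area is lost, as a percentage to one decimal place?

50.4%

2.76:1 is wider than 1.37:1 Academy, so the crop keeps the full width and trims the height.
Area ratio = (1.370)/(2.760) = 49.64%; the remaining 50.36% is cropped out.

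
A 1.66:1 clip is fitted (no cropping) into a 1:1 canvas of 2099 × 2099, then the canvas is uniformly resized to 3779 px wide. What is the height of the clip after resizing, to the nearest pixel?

In the 2099×2099 frame the clip fills the width: height = 2099 / 1.660 ≈ 1264.46 px.
Resizing to 3779 px wide multiplies everything by 1.8004: 1264.46 → 2276.51 px.

2277 px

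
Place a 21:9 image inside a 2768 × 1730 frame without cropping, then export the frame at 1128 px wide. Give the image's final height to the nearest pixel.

483 px

In the 2768×1730 frame the image fills the width: height = 2768 × 9/21 ≈ 1186.29 px.
Resizing to 1128 px wide multiplies everything by 0.4075: 1186.29 → 483.43 px.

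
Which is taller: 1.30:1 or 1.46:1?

1.3 and 1.46; 1.46 > 1.3. The smaller width-to-height ratio is the taller frame.

1.30:1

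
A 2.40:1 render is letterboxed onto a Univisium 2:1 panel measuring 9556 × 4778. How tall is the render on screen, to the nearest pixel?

3982 px

2.40:1 (2.400) > Univisium 2:1 (2.000), so the render fills the width.
Content height = 9556 / 2.400 ≈ 3981.67 px.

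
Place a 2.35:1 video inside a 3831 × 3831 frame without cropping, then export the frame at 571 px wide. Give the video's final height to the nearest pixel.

In the 3831×3831 frame the video fills the width: height = 3831 / 2.350 ≈ 1630.21 px.
The frame scales by 571/3831 = 0.1490; 1630.21 × 0.1490 ≈ 242.98 px.

243 px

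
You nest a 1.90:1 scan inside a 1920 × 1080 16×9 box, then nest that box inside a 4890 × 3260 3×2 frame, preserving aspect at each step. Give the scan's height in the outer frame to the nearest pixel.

Inside the 1920×1080 canvas the scan is width-limited at 1920.00 × 1010.53.
Second fit — the 16×9 canvas into 4890×3260 spans the width: 4890.00 × 2750.62 (×2.5469 from 1920×1080).
So the scan's height is 1010.53 × 2.5469 ≈ 2573.68.

2574 px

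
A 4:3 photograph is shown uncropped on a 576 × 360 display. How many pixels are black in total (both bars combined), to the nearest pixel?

34560 pixels

4:3 (1.333) < 16:10 (1.600), so the photograph fills the height.
That makes the image 480.0000 px wide (360 × 4/3).
Black = 576 − 480.0000 = 96.0000 px.
Across the 360-px span: 96.0000 × 360 ≈ 34560 px.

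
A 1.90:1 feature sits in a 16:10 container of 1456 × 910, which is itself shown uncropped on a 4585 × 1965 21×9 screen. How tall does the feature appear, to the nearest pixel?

1655 px

Inside the 1456×910 canvas the feature is width-limited at 1456.00 × 766.32.
The 16:10 canvas is height-limited in 4585×1965, giving 3144.00 × 1965.00; scale factor 2.1593.
Applying the same ×2.1593: 766.32 → 1654.74.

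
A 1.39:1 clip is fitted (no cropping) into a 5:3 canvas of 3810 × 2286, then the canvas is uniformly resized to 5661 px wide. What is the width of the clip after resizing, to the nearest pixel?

In the 3810×2286 frame the clip fills the height: width = 2286 × 1.390 ≈ 3177.54 px.
Scaling 3810 → 5661 is ×1.4858, so the width becomes 3177.54 × 1.4858 ≈ 4721.27 px.

4721 px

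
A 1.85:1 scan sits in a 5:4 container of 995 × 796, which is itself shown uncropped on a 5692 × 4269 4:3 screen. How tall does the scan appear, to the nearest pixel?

Inside the 995×796 canvas the scan is width-limited at 995.00 × 537.84.
The 5:4 canvas is height-limited in 5692×4269, giving 5336.25 × 4269.00; scale factor 5.3631.
The scan scales with it: height 537.84 × 5.3631 ≈ 2884.46.

2884 px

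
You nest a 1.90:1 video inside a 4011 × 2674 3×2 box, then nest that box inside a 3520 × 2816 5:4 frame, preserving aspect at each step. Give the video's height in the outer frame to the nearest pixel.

First fit — 1.90:1 into 4011×2674 spans the width: 4011.00 × 2111.05.
Second fit — the 3×2 canvas into 3520×2816 spans the width: 3520.00 × 2346.67 (×0.8776 from 4011×2674).
Applying the same ×0.8776: 2111.05 → 1852.63.

1853 px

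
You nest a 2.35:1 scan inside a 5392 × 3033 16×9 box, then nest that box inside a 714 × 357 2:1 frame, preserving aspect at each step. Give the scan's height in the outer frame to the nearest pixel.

First fit — 2.35:1 into 5392×3033 spans the width: 5392.00 × 2294.47.
16×9 in 714×357: fills the height, so the intermediate becomes 634.67 × 357.00 — a scale of ×0.1177.
The scan scales with it: height 2294.47 × 0.1177 ≈ 270.07.

270 px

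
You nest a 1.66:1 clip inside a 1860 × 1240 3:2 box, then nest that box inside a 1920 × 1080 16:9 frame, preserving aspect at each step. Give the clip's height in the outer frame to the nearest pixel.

1.66:1 in 1860×1240: fills the width, so the clip is 1860.00 × 1120.48.
The 3:2 canvas is height-limited in 1920×1080, giving 1620.00 × 1080.00; scale factor 0.8710.
The clip scales with it: height 1120.48 × 0.8710 ≈ 975.90.

976 px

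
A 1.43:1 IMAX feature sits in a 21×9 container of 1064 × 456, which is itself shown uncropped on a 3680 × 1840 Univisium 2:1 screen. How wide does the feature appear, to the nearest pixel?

Inside the 1064×456 canvas the feature is height-limited at 652.08 × 456.00.
Second fit — the 21×9 canvas into 3680×1840 spans the width: 3680.00 × 1577.14 (×3.4586 from 1064×456).
So the feature's width is 652.08 × 3.4586 ≈ 2255.31.

2255 px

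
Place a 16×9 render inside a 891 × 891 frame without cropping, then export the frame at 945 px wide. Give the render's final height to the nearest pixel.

532 px

At 891×891 the render is width-limited, so height = 891 × 9/16 ≈ 501.19 px.
Scaling 891 → 945 is ×1.0606, so the height becomes 501.19 × 1.0606 ≈ 531.56 px.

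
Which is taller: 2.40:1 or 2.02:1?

2.4 and 2.02; 2.4 > 2.02. The smaller width-to-height ratio is the taller frame.

2.02:1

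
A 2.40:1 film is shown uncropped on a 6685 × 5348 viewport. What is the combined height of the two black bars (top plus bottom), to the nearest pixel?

2.40:1 (2.400) > 5:4 (1.250), so the film fills the width.
That makes the image 2785.42 px tall (6685 / 2.400).
5348 − 2785.42 = 2562.58 px of bars.

2563 px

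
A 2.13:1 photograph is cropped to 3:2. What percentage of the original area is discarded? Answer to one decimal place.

The height stays; only width is cut (since 3:2 is narrower than 2.13:1).
Area ratio = (1.500)/(2.130) = 70.42%; the remaining 29.58% is cropped out.

29.6%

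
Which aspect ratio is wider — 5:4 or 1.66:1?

1.66:1

5:4 = 1.25 and 1.66; 1.66 > 1.25.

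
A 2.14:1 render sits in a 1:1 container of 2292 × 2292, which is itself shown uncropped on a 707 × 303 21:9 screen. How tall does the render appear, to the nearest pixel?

Inside the 2292×2292 canvas the render is width-limited at 2292.00 × 1071.03.
1:1 in 707×303: fills the height, so the intermediate becomes 303.00 × 303.00 — a scale of ×0.1322.
Applying the same ×0.1322: 1071.03 → 141.59.

142 px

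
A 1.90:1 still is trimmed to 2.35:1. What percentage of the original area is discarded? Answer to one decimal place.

2.35:1 is wider than 1.90:1, so the crop keeps the full width and trims the height.
(1.900)/(2.350) ≈ 0.809 of the area survives, leaving 19.15% discarded.

19.1%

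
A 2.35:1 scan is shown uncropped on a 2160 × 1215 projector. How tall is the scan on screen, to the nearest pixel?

919 px

2.35:1 is wider than 16:9, so it spans the full width.
That makes the image 919.15 px tall (2160 / 2.350).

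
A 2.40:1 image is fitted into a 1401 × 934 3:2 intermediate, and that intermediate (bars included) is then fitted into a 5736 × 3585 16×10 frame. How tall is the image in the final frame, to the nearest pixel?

2241 px

Inside the 1401×934 canvas the image is width-limited at 1401.00 × 583.75.
3:2 in 5736×3585: fills the height, so the intermediate becomes 5377.50 × 3585.00 — a scale of ×3.8383.
The image scales with it: height 583.75 × 3.8383 ≈ 2240.62.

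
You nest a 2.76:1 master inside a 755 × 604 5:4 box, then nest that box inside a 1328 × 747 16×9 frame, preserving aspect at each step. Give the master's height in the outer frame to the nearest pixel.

Inside the 755×604 canvas the master is width-limited at 755.00 × 273.55.
5:4 in 1328×747: fills the height, so the intermediate becomes 933.75 × 747.00 — a scale of ×1.2368.
Applying the same ×1.2368: 273.55 → 338.32.

338 px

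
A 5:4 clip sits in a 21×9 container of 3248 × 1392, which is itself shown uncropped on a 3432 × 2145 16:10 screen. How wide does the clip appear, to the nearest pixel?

Inside the 3248×1392 canvas the clip is height-limited at 1740.00 × 1392.00.
The 21×9 canvas is width-limited in 3432×2145, giving 3432.00 × 1470.86; scale factor 1.0567.
Applying the same ×1.0567: 1740.00 → 1838.57.

1839 px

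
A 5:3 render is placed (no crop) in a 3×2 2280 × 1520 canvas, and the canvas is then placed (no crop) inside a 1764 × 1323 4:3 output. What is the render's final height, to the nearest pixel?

First fit — 5:3 into 2280×1520 spans the width: 2280.00 × 1368.00.
3×2 in 1764×1323: fills the width, so the intermediate becomes 1764.00 × 1176.00 — a scale of ×0.7737.
The render scales with it: height 1368.00 × 0.7737 ≈ 1058.40.

1058 px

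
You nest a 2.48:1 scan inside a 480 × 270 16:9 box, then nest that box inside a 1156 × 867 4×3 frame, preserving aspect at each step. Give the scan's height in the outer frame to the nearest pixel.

First fit — 2.48:1 into 480×270 spans the width: 480.00 × 193.55.
The 16:9 canvas is width-limited in 1156×867, giving 1156.00 × 650.25; scale factor 2.4083.
Applying the same ×2.4083: 193.55 → 466.13.

466 px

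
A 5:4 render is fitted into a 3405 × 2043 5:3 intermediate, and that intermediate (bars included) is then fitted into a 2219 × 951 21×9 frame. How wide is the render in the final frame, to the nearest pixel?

1189 px

First fit — 5:4 into 3405×2043 spans the height: 2553.75 × 2043.00.
Second fit — the 5:3 canvas into 2219×951 spans the height: 1585.00 × 951.00 (×0.4655 from 3405×2043).
Applying the same ×0.4655: 2553.75 → 1188.75.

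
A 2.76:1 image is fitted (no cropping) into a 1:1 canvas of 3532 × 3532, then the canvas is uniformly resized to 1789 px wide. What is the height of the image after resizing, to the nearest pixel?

At 3532×3532 the image is width-limited, so height = 3532 / 2.760 ≈ 1279.71 px.
Resizing to 1789 px wide multiplies everything by 0.5065: 1279.71 → 648.19 px.

648 px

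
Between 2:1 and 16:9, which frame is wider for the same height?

2:1

2 and 16:9 = 1.778; 2 > 1.778.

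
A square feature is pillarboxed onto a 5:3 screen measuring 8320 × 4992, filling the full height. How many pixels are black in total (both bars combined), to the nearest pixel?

The feature is 4992 × 1/1 ≈ 4992.0000 px wide.
Leftover width: 8320 − 4992.0000 = 3328.0000 px.
Across the 4992-px span: 3328.0000 × 4992 ≈ 16613376 px.

16613376 pixels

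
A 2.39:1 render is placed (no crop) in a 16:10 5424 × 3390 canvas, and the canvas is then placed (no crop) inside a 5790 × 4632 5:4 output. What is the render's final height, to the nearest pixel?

Inside the 5424×3390 canvas the render is width-limited at 5424.00 × 2269.46.
Second fit — the 16:10 canvas into 5790×4632 spans the width: 5790.00 × 3618.75 (×1.0675 from 5424×3390).
So the render's height is 2269.46 × 1.0675 ≈ 2422.59.

2423 px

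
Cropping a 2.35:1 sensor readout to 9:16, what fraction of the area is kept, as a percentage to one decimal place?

The height stays; only width is cut (since 9:16 is narrower than 2.35:1).
(0.562)/(2.350) ≈ 0.239 of the area survives.

23.9%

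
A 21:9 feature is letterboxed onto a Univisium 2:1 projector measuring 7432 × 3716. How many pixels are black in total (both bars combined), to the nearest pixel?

21:9 is wider than Univisium 2:1, so it spans the full width.
Content height = 7432 × 9/21 ≈ 3185.1429 px.
Leftover height: 3716 − 3185.1429 = 530.8571 px.
Bar area = 530.8571 × 7432 ≈ 3945330 px.

3945330 pixels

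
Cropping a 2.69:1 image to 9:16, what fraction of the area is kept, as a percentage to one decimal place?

9:16 is narrower than 2.69:1, so the crop keeps the full height and trims the width.
Fraction kept = (0.562)/(2.690) ≈ 20.91%.

20.9%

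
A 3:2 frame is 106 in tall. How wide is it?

159 in

106·3/2 = 159.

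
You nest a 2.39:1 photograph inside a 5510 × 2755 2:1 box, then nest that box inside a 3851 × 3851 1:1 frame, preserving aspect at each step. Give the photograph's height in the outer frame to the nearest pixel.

Inside the 5510×2755 canvas the photograph is width-limited at 5510.00 × 2305.44.
Second fit — the 2:1 canvas into 3851×3851 spans the width: 3851.00 × 1925.50 (×0.6989 from 5510×2755).
Applying the same ×0.6989: 2305.44 → 1611.30.

1611 px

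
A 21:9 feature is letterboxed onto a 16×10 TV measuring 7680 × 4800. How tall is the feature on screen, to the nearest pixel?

3291 px

21:9 (2.333) > 16×10 (1.600), so the feature fills the width.
That makes the image 3291.43 px tall (7680 × 9/21).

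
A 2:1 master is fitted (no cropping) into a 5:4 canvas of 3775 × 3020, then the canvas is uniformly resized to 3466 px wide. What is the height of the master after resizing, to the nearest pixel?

Fitted into 3775×3020, the master spans the width; its height is 3775 × 1/2 ≈ 1887.50 px.
Scaling 3775 → 3466 is ×0.9181, so the height becomes 1887.50 × 0.9181 ≈ 1733.00 px.

1733 px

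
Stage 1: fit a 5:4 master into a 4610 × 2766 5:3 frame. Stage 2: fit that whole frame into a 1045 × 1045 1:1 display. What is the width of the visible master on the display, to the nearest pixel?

784 px

Inside the 4610×2766 canvas the master is height-limited at 3457.50 × 2766.00.
Second fit — the 5:3 canvas into 1045×1045 spans the width: 1045.00 × 627.00 (×0.2267 from 4610×2766).
Applying the same ×0.2267: 3457.50 → 783.75.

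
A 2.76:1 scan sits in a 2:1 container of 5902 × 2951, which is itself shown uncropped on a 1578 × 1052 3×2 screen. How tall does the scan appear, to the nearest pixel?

2.76:1 in 5902×2951: fills the width, so the scan is 5902.00 × 2138.41.
Second fit — the 2:1 canvas into 1578×1052 spans the width: 1578.00 × 789.00 (×0.2674 from 5902×2951).
So the scan's height is 2138.41 × 0.2674 ≈ 571.74.

572 px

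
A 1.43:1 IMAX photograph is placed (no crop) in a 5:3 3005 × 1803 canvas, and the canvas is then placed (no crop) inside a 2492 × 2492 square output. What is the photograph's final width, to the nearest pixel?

2138 px

First fit — 1.43:1 IMAX into 3005×1803 spans the height: 2578.29 × 1803.00.
5:3 in 2492×2492: fills the width, so the intermediate becomes 2492.00 × 1495.20 — a scale of ×0.8293.
So the photograph's width is 2578.29 × 0.8293 ≈ 2138.14.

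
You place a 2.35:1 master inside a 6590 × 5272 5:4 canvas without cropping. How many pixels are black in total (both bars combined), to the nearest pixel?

16262437 pixels

2.35:1 (2.350) > 5:4 (1.250), so the master fills the width.
The master is 6590 / 2.350 ≈ 2804.2553 px tall.
Leftover height: 5272 − 2804.2553 = 2467.7447 px.
That's 2467.7447 × 6590 ≈ 16262437 black pixels.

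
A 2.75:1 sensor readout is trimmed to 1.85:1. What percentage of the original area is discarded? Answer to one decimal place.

1.85:1 is narrower than 2.75:1, so the crop keeps the full height and trims the width.
(1.850)/(2.750) ≈ 0.673 of the area survives, leaving 32.73% discarded.

32.7%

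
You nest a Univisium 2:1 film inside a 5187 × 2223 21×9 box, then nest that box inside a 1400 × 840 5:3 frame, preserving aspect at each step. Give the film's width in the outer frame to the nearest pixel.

1200 px

Inside the 5187×2223 canvas the film is height-limited at 4446.00 × 2223.00.
Second fit — the 21×9 canvas into 1400×840 spans the width: 1400.00 × 600.00 (×0.2699 from 5187×2223).
Applying the same ×0.2699: 4446.00 → 1200.00.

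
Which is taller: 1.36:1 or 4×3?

1.36 and 4×3 = 1.333; 1.36 > 1.333. The smaller width-to-height ratio is the taller frame.

4×3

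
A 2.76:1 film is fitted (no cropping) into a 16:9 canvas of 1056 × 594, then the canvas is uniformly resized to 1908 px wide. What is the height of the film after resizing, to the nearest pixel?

691 px

In the 1056×594 frame the film fills the width: height = 1056 / 2.760 ≈ 382.61 px.
The frame scales by 1908/1056 = 1.8068; 382.61 × 1.8068 ≈ 691.30 px.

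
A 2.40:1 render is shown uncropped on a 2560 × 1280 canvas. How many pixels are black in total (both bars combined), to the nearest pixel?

546133 pixels

Since 2.400 > 2.000, the render is width-limited.
That makes the image 1066.6667 px tall (2560 / 2.400).
Leftover height: 1280 − 1066.6667 = 213.3333 px.
Across the 2560-px span: 213.3333 × 2560 ≈ 546133 px.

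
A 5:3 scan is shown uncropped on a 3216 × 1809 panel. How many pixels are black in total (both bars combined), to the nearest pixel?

5:3 (1.667) < 16×9 (1.778), so the scan fills the height.
Content width = 1809 × 5/3 ≈ 3015.0000 px.
3216 − 3015.0000 = 201.0000 px of bars.
That's 201.0000 × 1809 ≈ 363609 black pixels.

363609 pixels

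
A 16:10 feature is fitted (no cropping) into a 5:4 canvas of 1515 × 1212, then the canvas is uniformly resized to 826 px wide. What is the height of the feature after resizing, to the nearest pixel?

In the 1515×1212 frame the feature fills the width: height = 1515 × 10/16 ≈ 946.88 px.
Resizing to 826 px wide multiplies everything by 0.5452: 946.88 → 516.25 px.

516 px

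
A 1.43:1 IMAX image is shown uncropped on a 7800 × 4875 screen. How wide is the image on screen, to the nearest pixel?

1.43:1 IMAX (1.430) < 16:10 (1.600), so the image fills the height.
That makes the image 6971.25 px wide (4875 × 1.430).

6971 px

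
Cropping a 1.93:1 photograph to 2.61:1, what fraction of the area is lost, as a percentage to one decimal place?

26.1%

The width stays; only height is cut (since 2.61:1 is wider than 1.93:1).
(1.930)/(2.610) ≈ 0.739 of the area survives, leaving 26.05% discarded.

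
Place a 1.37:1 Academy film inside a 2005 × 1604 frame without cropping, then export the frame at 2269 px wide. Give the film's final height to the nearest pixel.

1656 px

At 2005×1604 the film is width-limited, so height = 2005 / 1.370 ≈ 1463.50 px.
The frame scales by 2269/2005 = 1.1317; 1463.50 × 1.1317 ≈ 1656.20 px.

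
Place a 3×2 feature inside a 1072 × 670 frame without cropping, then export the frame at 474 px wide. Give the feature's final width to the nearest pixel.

444 px

At 1072×670 the feature is height-limited, so width = 670 × 3/2 ≈ 1005.00 px.
The frame scales by 474/1072 = 0.4422; 1005.00 × 0.4422 ≈ 444.38 px.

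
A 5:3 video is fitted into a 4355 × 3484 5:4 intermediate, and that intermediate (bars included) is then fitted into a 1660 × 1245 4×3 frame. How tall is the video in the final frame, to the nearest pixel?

Inside the 4355×3484 canvas the video is width-limited at 4355.00 × 2613.00.
5:4 in 1660×1245: fills the height, so the intermediate becomes 1556.25 × 1245.00 — a scale of ×0.3573.
So the video's height is 2613.00 × 0.3573 ≈ 933.75.

934 px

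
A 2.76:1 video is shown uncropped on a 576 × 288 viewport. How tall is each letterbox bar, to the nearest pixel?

Since 2.760 > 2.000, the video is width-limited.
Content height = 576 / 2.760 ≈ 208.70 px.
Leftover height: 288 − 208.70 = 79.30 px → 39.65 each side.

40 px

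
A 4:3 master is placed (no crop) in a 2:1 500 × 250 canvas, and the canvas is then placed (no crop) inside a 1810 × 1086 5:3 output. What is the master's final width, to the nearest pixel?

1207 px

First fit — 4:3 into 500×250 spans the height: 333.33 × 250.00.
Second fit — the 2:1 canvas into 1810×1086 spans the width: 1810.00 × 905.00 (×3.6200 from 500×250).
Applying the same ×3.6200: 333.33 → 1206.67.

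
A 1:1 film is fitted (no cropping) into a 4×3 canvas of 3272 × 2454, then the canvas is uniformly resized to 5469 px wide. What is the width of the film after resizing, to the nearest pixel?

At 3272×2454 the film is height-limited, so width = 2454 × 1/1 ≈ 2454.00 px.
Resizing to 5469 px wide multiplies everything by 1.6715: 2454.00 → 4101.75 px.

4102 px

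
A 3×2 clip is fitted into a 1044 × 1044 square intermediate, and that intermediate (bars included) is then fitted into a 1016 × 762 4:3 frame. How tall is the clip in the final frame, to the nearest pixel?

3×2 in 1044×1044: fills the width, so the clip is 1044.00 × 696.00.
Second fit — the square canvas into 1016×762 spans the height: 762.00 × 762.00 (×0.7299 from 1044×1044).
Applying the same ×0.7299: 696.00 → 508.00.

508 px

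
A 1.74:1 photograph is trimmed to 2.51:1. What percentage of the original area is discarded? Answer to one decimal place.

30.7%

The width stays; only height is cut (since 2.51:1 is wider than 1.74:1).
Area ratio = (1.740)/(2.510) = 69.32%; the remaining 30.68% is cropped out.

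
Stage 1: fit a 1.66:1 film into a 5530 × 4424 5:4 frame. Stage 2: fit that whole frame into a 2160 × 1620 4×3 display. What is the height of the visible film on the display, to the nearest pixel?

1220 px

First fit — 1.66:1 into 5530×4424 spans the width: 5530.00 × 3331.33.
5:4 in 2160×1620: fills the height, so the intermediate becomes 2025.00 × 1620.00 — a scale of ×0.3662.
Applying the same ×0.3662: 3331.33 → 1219.88.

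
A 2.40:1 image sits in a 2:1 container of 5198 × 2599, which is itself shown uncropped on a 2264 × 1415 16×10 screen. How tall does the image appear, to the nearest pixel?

First fit — 2.40:1 into 5198×2599 spans the width: 5198.00 × 2165.83.
The 2:1 canvas is width-limited in 2264×1415, giving 2264.00 × 1132.00; scale factor 0.4356.
Applying the same ×0.4356: 2165.83 → 943.33.

943 px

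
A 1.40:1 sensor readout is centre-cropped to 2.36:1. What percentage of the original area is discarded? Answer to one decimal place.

40.7%

The width stays; only height is cut (since 2.36:1 is wider than 1.40:1).
Fraction kept = (1.400)/(2.360) ≈ 59.32%, so 40.68% is lost.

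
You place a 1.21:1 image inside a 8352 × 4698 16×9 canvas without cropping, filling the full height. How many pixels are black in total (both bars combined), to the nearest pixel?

12531539 pixels

The image is 4698 × 1.210 ≈ 5684.5800 px wide.
Black = 8352 − 5684.5800 = 2667.4200 px.
Bar area = 2667.4200 × 4698 ≈ 12531539 px.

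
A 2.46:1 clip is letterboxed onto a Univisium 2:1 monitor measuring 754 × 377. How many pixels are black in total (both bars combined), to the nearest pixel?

Since 2.460 > 2.000, the clip is width-limited.
That makes the image 306.5041 px tall (754 / 2.460).
Black = 377 − 306.5041 = 70.4959 px.
Across the 754-px span: 70.4959 × 754 ≈ 53154 px.

53154 pixels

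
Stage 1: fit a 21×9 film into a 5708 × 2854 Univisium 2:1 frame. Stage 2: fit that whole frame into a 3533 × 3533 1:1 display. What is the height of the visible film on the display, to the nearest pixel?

1514 px

First fit — 21×9 into 5708×2854 spans the width: 5708.00 × 2446.29.
The Univisium 2:1 canvas is width-limited in 3533×3533, giving 3533.00 × 1766.50; scale factor 0.6190.
Applying the same ×0.6190: 2446.29 → 1514.14.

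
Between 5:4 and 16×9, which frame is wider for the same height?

5:4 = 1.25 and 16×9 = 1.778; 1.778 > 1.25.

16×9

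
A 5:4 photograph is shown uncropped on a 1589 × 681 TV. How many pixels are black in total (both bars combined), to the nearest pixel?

Since 1.250 < 2.333, the photograph is height-limited.
The photograph is 681 × 5/4 ≈ 851.2500 px wide.
1589 − 851.2500 = 737.7500 px of bars.
Across the 681-px span: 737.7500 × 681 ≈ 502408 px.

502408 pixels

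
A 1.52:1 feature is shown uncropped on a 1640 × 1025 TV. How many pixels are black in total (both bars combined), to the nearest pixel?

1.52:1 is narrower than 16:10, so it spans the full height.
That makes the image 1558.0000 px wide (1025 × 1.520).
Leftover width: 1640 − 1558.0000 = 82.0000 px.
That's 82.0000 × 1025 ≈ 84050 black pixels.

84050 pixels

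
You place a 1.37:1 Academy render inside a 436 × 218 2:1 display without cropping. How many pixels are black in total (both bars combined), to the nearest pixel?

Since 1.370 < 2.000, the render is height-limited.
That makes the image 298.6600 px wide (218 × 1.370).
436 − 298.6600 = 137.3400 px of bars.
Bar area = 137.3400 × 218 ≈ 29940 px.

29940 pixels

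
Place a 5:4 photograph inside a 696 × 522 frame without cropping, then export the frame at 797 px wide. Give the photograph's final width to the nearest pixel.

747 px

At 696×522 the photograph is height-limited, so width = 522 × 5/4 ≈ 652.50 px.
The frame scales by 797/696 = 1.1451; 652.50 × 1.1451 ≈ 747.19 px.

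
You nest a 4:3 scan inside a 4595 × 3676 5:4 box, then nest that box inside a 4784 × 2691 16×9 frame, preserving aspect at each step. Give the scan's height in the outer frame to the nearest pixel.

2523 px

Inside the 4595×3676 canvas the scan is width-limited at 4595.00 × 3446.25.
The 5:4 canvas is height-limited in 4784×2691, giving 3363.75 × 2691.00; scale factor 0.7320.
Applying the same ×0.7320: 3446.25 → 2522.81.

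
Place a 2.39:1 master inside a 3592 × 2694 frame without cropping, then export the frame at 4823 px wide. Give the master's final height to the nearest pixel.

At 3592×2694 the master is width-limited, so height = 3592 / 2.390 ≈ 1502.93 px.
The frame scales by 4823/3592 = 1.3427; 1502.93 × 1.3427 ≈ 2017.99 px.

2018 px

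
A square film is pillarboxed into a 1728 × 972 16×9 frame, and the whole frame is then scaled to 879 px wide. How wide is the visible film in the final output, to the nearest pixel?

Fitted into 1728×972, the film spans the height; its width is 972 × 1/1 ≈ 972.00 px.
The frame scales by 879/1728 = 0.5087; 972.00 × 0.5087 ≈ 494.44 px.

494 px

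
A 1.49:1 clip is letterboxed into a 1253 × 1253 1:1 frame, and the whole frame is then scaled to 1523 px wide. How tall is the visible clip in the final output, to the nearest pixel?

1022 px

In the 1253×1253 frame the clip fills the width: height = 1253 / 1.490 ≈ 840.94 px.
The frame scales by 1523/1253 = 1.2155; 840.94 × 1.2155 ≈ 1022.15 px.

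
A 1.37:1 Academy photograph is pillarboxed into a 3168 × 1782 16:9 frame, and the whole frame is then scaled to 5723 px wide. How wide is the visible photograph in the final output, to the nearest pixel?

At 3168×1782 the photograph is height-limited, so width = 1782 × 1.370 ≈ 2441.34 px.
The frame scales by 5723/3168 = 1.8065; 2441.34 × 1.8065 ≈ 4410.29 px.

4410 px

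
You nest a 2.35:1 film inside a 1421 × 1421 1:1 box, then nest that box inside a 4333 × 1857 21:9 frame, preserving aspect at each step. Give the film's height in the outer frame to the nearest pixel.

790 px

2.35:1 in 1421×1421: fills the width, so the film is 1421.00 × 604.68.
Second fit — the 1:1 canvas into 4333×1857 spans the height: 1857.00 × 1857.00 (×1.3068 from 1421×1421).
The film scales with it: height 604.68 × 1.3068 ≈ 790.21.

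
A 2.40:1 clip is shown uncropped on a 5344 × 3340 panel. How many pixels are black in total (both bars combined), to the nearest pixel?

2.40:1 (2.400) > 16×10 (1.600), so the clip fills the width.
That makes the image 2226.6667 px tall (5344 / 2.400).
Leftover height: 3340 − 2226.6667 = 1113.3333 px.
That's 1113.3333 × 5344 ≈ 5949653 black pixels.

5949653 pixels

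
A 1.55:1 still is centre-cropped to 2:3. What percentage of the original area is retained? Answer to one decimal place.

2:3 is narrower than 1.55:1, so the crop keeps the full height and trims the width.
(0.667)/(1.550) ≈ 0.430 of the area survives.

43.0%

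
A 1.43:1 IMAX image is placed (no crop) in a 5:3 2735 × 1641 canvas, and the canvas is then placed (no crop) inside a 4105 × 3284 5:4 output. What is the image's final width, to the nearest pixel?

3522 px

1.43:1 IMAX in 2735×1641: fills the height, so the image is 2346.63 × 1641.00.
Second fit — the 5:3 canvas into 4105×3284 spans the width: 4105.00 × 2463.00 (×1.5009 from 2735×1641).
So the image's width is 2346.63 × 1.5009 ≈ 3522.09.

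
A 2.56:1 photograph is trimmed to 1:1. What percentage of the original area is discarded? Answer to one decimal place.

60.9%

Going from 2.56:1 to 1:1 means cutting width while keeping height.
Area ratio = (1.000)/(2.560) = 39.06%; the remaining 60.94% is cropped out.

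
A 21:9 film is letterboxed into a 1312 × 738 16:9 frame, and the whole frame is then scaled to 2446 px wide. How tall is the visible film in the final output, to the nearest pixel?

Fitted into 1312×738, the film spans the width; its height is 1312 × 9/21 ≈ 562.29 px.
The frame scales by 2446/1312 = 1.8643; 562.29 × 1.8643 ≈ 1048.29 px.

1048 px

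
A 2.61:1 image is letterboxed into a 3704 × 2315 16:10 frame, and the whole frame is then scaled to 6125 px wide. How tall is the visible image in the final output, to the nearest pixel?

2347 px

At 3704×2315 the image is width-limited, so height = 3704 / 2.610 ≈ 1419.16 px.
The frame scales by 6125/3704 = 1.6536; 1419.16 × 1.6536 ≈ 2346.74 px.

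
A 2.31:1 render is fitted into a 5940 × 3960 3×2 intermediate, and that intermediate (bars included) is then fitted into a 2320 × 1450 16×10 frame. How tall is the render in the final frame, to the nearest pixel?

2.31:1 in 5940×3960: fills the width, so the render is 5940.00 × 2571.43.
3×2 in 2320×1450: fills the height, so the intermediate becomes 2175.00 × 1450.00 — a scale of ×0.3662.
The render scales with it: height 2571.43 × 0.3662 ≈ 941.56.

942 px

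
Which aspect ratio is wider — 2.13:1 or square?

2.13:1

2.13 and square = 1; 2.13 > 1.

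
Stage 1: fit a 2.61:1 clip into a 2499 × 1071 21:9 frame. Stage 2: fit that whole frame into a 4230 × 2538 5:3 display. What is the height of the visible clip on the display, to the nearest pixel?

2.61:1 in 2499×1071: fills the width, so the clip is 2499.00 × 957.47.
Second fit — the 21:9 canvas into 4230×2538 spans the width: 4230.00 × 1812.86 (×1.6927 from 2499×1071).
Applying the same ×1.6927: 957.47 → 1620.69.

1621 px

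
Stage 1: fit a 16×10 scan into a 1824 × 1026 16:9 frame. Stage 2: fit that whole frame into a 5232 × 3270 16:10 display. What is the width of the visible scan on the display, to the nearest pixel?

4709 px

First fit — 16×10 into 1824×1026 spans the height: 1641.60 × 1026.00.
The 16:9 canvas is width-limited in 5232×3270, giving 5232.00 × 2943.00; scale factor 2.8684.
The scan scales with it: width 1641.60 × 2.8684 ≈ 4708.80.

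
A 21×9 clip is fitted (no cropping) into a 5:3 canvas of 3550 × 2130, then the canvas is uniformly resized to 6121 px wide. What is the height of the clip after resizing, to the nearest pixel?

2623 px

Fitted into 3550×2130, the clip spans the width; its height is 3550 × 9/21 ≈ 1521.43 px.
Scaling 3550 → 6121 is ×1.7242, so the height becomes 1521.43 × 1.7242 ≈ 2623.29 px.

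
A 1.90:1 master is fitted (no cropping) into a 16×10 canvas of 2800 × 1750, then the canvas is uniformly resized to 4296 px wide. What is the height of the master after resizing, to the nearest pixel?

At 2800×1750 the master is width-limited, so height = 2800 / 1.900 ≈ 1473.68 px.
Scaling 2800 → 4296 is ×1.5343, so the height becomes 1473.68 × 1.5343 ≈ 2261.05 px.

2261 px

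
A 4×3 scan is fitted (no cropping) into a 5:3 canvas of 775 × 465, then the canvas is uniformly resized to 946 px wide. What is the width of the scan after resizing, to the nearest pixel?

Fitted into 775×465, the scan spans the height; its width is 465 × 4/3 ≈ 620.00 px.
The frame scales by 946/775 = 1.2206; 620.00 × 1.2206 ≈ 756.80 px.

757 px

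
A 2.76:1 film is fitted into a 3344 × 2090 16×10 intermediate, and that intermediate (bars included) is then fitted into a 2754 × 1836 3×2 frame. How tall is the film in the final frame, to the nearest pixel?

998 px

2.76:1 in 3344×2090: fills the width, so the film is 3344.00 × 1211.59.
Second fit — the 16×10 canvas into 2754×1836 spans the width: 2754.00 × 1721.25 (×0.8236 from 3344×2090).
So the film's height is 1211.59 × 0.8236 ≈ 997.83.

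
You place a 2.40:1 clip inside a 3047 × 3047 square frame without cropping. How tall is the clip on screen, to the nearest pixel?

2.40:1 is wider than square, so it spans the full width.
The clip is 3047 / 2.400 ≈ 1269.58 px tall.

1270 px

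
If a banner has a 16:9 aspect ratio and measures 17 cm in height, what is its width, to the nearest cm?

30 cm

At 16:9, 17 × 16/9 ≈ 30.22.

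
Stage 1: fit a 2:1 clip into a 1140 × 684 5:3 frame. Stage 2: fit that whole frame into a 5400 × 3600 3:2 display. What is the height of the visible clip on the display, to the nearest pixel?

First fit — 2:1 into 1140×684 spans the width: 1140.00 × 570.00.
Second fit — the 5:3 canvas into 5400×3600 spans the width: 5400.00 × 3240.00 (×4.7368 from 1140×684).
So the clip's height is 570.00 × 4.7368 ≈ 2700.00.

2700 px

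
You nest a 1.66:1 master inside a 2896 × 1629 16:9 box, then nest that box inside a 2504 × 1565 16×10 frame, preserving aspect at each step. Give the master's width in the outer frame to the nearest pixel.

Inside the 2896×1629 canvas the master is height-limited at 2704.14 × 1629.00.
The 16:9 canvas is width-limited in 2504×1565, giving 2504.00 × 1408.50; scale factor 0.8646.
Applying the same ×0.8646: 2704.14 → 2338.11.

2338 px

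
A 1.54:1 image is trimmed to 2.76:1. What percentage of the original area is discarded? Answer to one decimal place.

Going from 1.54:1 to 2.76:1 means cutting height while keeping width.
Area ratio = (1.540)/(2.760) = 55.80%; the remaining 44.20% is cropped out.

44.2%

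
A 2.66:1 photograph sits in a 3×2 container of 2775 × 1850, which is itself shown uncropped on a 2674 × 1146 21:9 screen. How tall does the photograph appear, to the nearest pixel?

646 px

Inside the 2775×1850 canvas the photograph is width-limited at 2775.00 × 1043.23.
3×2 in 2674×1146: fills the height, so the intermediate becomes 1719.00 × 1146.00 — a scale of ×0.6195.
The photograph scales with it: height 1043.23 × 0.6195 ≈ 646.24.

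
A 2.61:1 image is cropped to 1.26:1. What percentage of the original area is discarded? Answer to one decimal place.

51.7%

The height stays; only width is cut (since 1.26:1 is narrower than 2.61:1).
Area ratio = (1.260)/(2.610) = 48.28%; the remaining 51.72% is cropped out.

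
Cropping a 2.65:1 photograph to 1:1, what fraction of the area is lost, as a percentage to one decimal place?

The height stays; only width is cut (since 1:1 is narrower than 2.65:1).
Area ratio = (1.000)/(2.650) = 37.74%; the remaining 62.26% is cropped out.

62.3%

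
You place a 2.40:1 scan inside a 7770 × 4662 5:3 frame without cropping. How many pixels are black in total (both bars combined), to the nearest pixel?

11068365 pixels

2.40:1 (2.400) > 5:3 (1.667), so the scan fills the width.
That makes the image 3237.5000 px tall (7770 / 2.400).
Black = 4662 − 3237.5000 = 1424.5000 px.
That's 1424.5000 × 7770 ≈ 11068365 black pixels.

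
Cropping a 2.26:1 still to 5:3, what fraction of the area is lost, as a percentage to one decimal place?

26.3%

Going from 2.26:1 to 5:3 means cutting width while keeping height.
(1.667)/(2.260) ≈ 0.737 of the area survives, leaving 26.25% discarded.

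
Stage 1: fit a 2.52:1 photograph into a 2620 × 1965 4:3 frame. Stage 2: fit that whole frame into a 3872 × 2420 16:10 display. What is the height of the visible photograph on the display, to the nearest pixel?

First fit — 2.52:1 into 2620×1965 spans the width: 2620.00 × 1039.68.
Second fit — the 4:3 canvas into 3872×2420 spans the height: 3226.67 × 2420.00 (×1.2316 from 2620×1965).
Applying the same ×1.2316: 1039.68 → 1280.42.

1280 px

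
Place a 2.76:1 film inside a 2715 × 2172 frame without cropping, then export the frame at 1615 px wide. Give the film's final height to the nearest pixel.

Fitted into 2715×2172, the film spans the width; its height is 2715 / 2.760 ≈ 983.70 px.
The frame scales by 1615/2715 = 0.5948; 983.70 × 0.5948 ≈ 585.14 px.

585 px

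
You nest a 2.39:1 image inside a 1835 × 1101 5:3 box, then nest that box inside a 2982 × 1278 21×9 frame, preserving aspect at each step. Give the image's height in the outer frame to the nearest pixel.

Inside the 1835×1101 canvas the image is width-limited at 1835.00 × 767.78.
Second fit — the 5:3 canvas into 2982×1278 spans the height: 2130.00 × 1278.00 (×1.1608 from 1835×1101).
Applying the same ×1.1608: 767.78 → 891.21.

891 px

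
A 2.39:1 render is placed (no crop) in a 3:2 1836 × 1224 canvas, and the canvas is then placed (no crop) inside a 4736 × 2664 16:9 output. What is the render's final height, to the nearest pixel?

1672 px

2.39:1 in 1836×1224: fills the width, so the render is 1836.00 × 768.20.
Second fit — the 3:2 canvas into 4736×2664 spans the height: 3996.00 × 2664.00 (×2.1765 from 1836×1224).
Applying the same ×2.1765: 768.20 → 1671.97.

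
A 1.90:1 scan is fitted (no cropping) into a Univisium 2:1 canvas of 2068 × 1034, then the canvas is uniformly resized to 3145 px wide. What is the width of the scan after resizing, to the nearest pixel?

At 2068×1034 the scan is height-limited, so width = 1034 × 1.900 ≈ 1964.60 px.
Resizing to 3145 px wide multiplies everything by 1.5208: 1964.60 → 2987.75 px.

2988 px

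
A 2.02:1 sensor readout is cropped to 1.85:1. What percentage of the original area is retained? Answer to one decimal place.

91.6%

Going from 2.02:1 to 1.85:1 means cutting width while keeping height.
Area ratio = (1.850)/(2.020) = 91.58% retained.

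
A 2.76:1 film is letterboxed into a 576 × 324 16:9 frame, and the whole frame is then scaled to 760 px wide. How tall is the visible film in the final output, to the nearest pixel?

In the 576×324 frame the film fills the width: height = 576 / 2.760 ≈ 208.70 px.
Resizing to 760 px wide multiplies everything by 1.3194: 208.70 → 275.36 px.

275 px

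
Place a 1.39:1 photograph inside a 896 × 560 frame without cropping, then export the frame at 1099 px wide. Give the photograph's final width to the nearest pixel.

955 px

Fitted into 896×560, the photograph spans the height; its width is 560 × 1.390 ≈ 778.40 px.
The frame scales by 1099/896 = 1.2266; 778.40 × 1.2266 ≈ 954.76 px.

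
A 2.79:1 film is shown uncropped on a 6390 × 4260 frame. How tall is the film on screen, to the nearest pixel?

2.79:1 is wider than 3×2, so it spans the full width.
That makes the image 2290.32 px tall (6390 / 2.790).

2290 px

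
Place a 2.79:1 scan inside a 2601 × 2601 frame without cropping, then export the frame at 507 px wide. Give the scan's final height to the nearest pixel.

182 px

At 2601×2601 the scan is width-limited, so height = 2601 / 2.790 ≈ 932.26 px.
Scaling 2601 → 507 is ×0.1949, so the height becomes 932.26 × 0.1949 ≈ 181.72 px.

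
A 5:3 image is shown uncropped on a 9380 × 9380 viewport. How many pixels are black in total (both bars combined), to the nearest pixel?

5:3 is wider than 1:1, so it spans the full width.
Content height = 9380 × 3/5 ≈ 5628.0000 px.
Black = 9380 − 5628.0000 = 3752.0000 px.
Bar area = 3752.0000 × 9380 ≈ 35193760 px.

35193760 pixels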